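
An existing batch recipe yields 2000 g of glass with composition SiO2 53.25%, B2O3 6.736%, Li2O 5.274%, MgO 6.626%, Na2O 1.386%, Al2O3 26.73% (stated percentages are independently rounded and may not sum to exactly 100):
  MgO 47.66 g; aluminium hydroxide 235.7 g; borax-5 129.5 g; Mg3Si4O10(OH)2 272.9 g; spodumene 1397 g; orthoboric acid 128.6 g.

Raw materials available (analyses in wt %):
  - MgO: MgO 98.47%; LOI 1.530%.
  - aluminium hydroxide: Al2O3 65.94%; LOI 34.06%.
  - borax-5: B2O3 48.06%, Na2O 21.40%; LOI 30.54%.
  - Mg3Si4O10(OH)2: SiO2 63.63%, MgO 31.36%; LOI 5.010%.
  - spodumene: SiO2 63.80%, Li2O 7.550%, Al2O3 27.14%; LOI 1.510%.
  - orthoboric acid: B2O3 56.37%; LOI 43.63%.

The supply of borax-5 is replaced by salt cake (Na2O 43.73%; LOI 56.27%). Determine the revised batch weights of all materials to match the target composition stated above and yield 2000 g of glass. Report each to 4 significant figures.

Intermediates are displayed (rounded to four significant figures) in the printout; all internal work maintains full precision at every stage — each reported number is rounded only once. All derived quantities (six oxide percentages, LOI, the totals, glass mass, the yield) are recomputed at exact precision starting from the weights on 2000 g of glass, as given in problem or answer.
Target oxide masses per 2000 g glass:
  SiO2: 53.25% × 2000 = 1065 g
  B2O3: 6.736% × 2000 = 134.7 g
  Li2O: 5.274% × 2000 = 105.5 g
  MgO: 6.626% × 2000 = 132.5 g
  Na2O: 1.386% × 2000 = 27.72 g
  Al2O3: 26.73% × 2000 = 534.6 g
Checking each oxide sum per the reported batch figures, per the basis as stated (oxide sums agree with the targets net of answer rounding effects):
  SiO2: 272.9·0.6363 + 1397·0.6380 = 1065 g (target 1065 g)
  B2O3: 239.0·0.5637 = 134.7 g (target 134.7 g)
  Li2O: 1397·0.07550 = 105.5 g (target 105.5 g)
  MgO: 47.66·0.9847 + 272.9·0.3136 = 132.5 g (target 132.5 g)
  Na2O: 63.39·0.4373 = 27.72 g (target 27.72 g)
  Al2O3: 235.7·0.6594 + 1397·0.2714 = 534.6 g (target 534.6 g)
Glass-mass closure: total batch − LOI = 2000 g (summing oxide targets gives 2000 g; versus the stated basis of 2000 g — any gap is answer rounding).
Adding the batch up: Σ batch = 2256 g; LOI loss = Σ batch·LOI = 255.7 g; yield, glass over the total, = 88.66%.

Revised batch per 2000 g glass:
  MgO: 47.66 g
  aluminium hydroxide: 235.7 g
  salt cake: 63.39 g
  Mg3Si4O10(OH)2: 272.9 g
  spodumene: 1397 g
  orthoboric acid: 239.0 g
Total batch = 2256 g; LOI loss = 255.7 g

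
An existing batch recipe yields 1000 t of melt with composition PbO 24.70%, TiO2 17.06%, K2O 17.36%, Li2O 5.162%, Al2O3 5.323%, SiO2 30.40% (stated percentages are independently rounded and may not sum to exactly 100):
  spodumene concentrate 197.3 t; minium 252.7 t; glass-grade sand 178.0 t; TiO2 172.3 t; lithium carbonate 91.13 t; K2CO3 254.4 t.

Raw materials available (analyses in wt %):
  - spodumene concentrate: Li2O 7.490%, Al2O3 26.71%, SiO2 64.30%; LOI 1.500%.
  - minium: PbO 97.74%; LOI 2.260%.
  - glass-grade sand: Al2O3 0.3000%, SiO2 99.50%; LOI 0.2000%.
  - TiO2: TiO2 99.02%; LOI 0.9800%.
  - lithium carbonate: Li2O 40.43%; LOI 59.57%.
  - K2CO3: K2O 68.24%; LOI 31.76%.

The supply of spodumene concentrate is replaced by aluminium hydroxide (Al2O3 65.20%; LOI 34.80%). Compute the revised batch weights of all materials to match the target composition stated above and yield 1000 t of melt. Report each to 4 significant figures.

Every computation runs at full float precision end to end; values along the way are printed, rounded to four significant figures, between the steps — every reported value is rounded once only — the derived quantities (totals, the yield, net glass mass, ignition loss, the six compositions) are recomputed at full precision from the batch weights at 1000 t of glass as they appear in problem or answer.
Per-oxide target masses for 1000 t melt:
  PbO: 24.70% × 1000 = 247.0 t
  TiO2: 17.06% × 1000 = 170.6 t
  K2O: 17.36% × 1000 = 173.6 t
  Li2O: 5.162% × 1000 = 51.62 t
  Al2O3: 5.323% × 1000 = 53.23 t
  SiO2: 30.40% × 1000 = 304.0 t
Checking each oxide sum with the batch weights as given, under the basis named above (target by target, the sums agree modulo rounding of the values):
  PbO: 252.7·0.9774 = 247.0 t (target 247.0 t)
  TiO2: 172.3·0.9902 = 170.6 t (target 170.6 t)
  K2O: 254.4·0.6824 = 173.6 t (target 173.6 t)
  Li2O: 127.7·0.4043 = 51.63 t (target 51.62 t)
  Al2O3: 80.24·0.6520 + 305.5·0.003000 = 53.23 t (target 53.23 t)
  SiO2: 305.5·0.9950 = 304.0 t (target 304.0 t)
The glass-mass cross-check: total charge less LOI = 1000 t (oxide target masses add up to 1000 t; with the basis standing at 1000 t — differing by rounding only).
Summing the batch: Σ batch = 1193 t; LOI removed, Σ of batch·LOI: 192.8 t; yield: glass divided by total = 83.84%.

Revised batch per 1000 t melt:
  aluminium hydroxide: 80.24 t
  minium: 252.7 t
  glass-grade sand: 305.5 t
  TiO2: 172.3 t
  lithium carbonate: 127.7 t
  K2CO3: 254.4 t
Total batch = 1193 t; LOI loss = 192.8 t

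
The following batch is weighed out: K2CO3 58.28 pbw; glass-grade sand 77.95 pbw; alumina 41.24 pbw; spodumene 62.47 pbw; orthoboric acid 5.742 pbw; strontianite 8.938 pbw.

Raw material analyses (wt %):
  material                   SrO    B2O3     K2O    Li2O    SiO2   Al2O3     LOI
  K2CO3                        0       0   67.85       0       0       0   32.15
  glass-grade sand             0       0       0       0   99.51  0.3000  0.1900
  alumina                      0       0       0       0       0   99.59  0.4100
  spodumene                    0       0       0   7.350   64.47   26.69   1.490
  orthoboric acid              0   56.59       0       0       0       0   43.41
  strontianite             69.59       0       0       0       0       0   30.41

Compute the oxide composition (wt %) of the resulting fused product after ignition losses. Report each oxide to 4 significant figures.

Rounding to four significant figures governs each working value as displayed. All arithmetic runs at exact precision from start to finish; exactly one rounding is applied to every reported figure; derived quantities, including yield, LOI, the totals, six oxide percentages, net glass mass, are computed using the weight values per 229.4 pbw of glass at full precision, as given in either problem or answer.
Per-oxide mass from batch:
  SrO: 8.938·0.6959 = 6.220 pbw
  B2O3: 5.742·0.5659 = 3.249 pbw
  K2O: 58.28·0.6785 = 39.54 pbw
  Li2O: 62.47·0.07350 = 4.592 pbw
  SiO2: 77.95·0.9951 + 62.47·0.6447 = 117.8 pbw
  Al2O3: 77.95·0.003000 + 41.24·0.9959 + 62.47·0.2669 = 57.98 pbw
LOI: 58.28·0.3215 + 77.95·0.001900 + 41.24·0.004100 + 62.47·0.01490 + 5.742·0.4341 + 8.938·0.3041 = 25.20 pbw
batch − LOI leaves glass = 254.6 − 25.20 = 229.4 pbw (matching Σ of the oxides)
wt %: oxide over glass, times 100

Glass mass = 229.4 pbw (batch 254.6 − LOI 25.20).
Composition: SrO 2.711%, B2O3 1.416%, K2O 17.24%, Li2O 2.001%, SiO2 51.36%, Al2O3 25.27%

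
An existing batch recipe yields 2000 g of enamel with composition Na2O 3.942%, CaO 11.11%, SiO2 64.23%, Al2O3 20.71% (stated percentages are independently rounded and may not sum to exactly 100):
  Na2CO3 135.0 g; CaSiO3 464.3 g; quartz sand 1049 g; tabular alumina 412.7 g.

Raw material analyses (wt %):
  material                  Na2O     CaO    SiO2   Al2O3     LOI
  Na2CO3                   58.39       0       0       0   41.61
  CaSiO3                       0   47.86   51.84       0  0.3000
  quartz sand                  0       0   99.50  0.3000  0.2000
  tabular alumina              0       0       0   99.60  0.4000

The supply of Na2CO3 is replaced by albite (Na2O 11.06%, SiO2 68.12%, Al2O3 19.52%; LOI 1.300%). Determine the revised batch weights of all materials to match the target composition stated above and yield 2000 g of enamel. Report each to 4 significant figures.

Every computation runs at full precision end to end — mid-chain values appear rounded to 4 significant digits alongside each step; each reported figure carries a single rounding. Derived quantities (the totals, four oxide percentages, glass mass, LOI, yield) are rebuilt starting from the weights at 2000 g of glass at exact precision as quoted within question or answer.
The oxide mass targets at 2000 g enamel:
  Na2O: 3.942% × 2000 = 78.84 g
  CaO: 11.11% × 2000 = 222.2 g
  SiO2: 64.23% × 2000 = 1285 g
  Al2O3: 20.71% × 2000 = 414.2 g
Mass-balance tally per oxide on the weights just shown, versus the basis set out (sum by sum, the targets are met inside rounding margins):
  Na2O: 712.8·0.1106 = 78.84 g (target 78.84 g)
  CaO: 464.3·0.4786 = 222.2 g (target 222.2 g)
  SiO2: 712.8·0.6812 + 464.3·0.5184 + 561.1·0.9950 = 1285 g (target 1285 g)
  Al2O3: 712.8·0.1952 + 561.1·0.003000 + 274.5·0.9960 = 414.2 g (target 414.2 g)
Consistency of the glass mass: total batch − LOI = 2000 g (the Σ of target masses is 2000 g; against the stated basis, 2000 g — differing by rounding only).
Total batch = Σ batch = 2013 g; LOI loss = Σ batch·LOI = 12.88 g; as yield: glass ÷ batch → 99.36%.

Revised batch per 2000 g enamel:
  albite: 712.8 g
  CaSiO3: 464.3 g
  quartz sand: 561.1 g
  tabular alumina: 274.5 g
Total batch = 2013 g; LOI loss = 12.88 g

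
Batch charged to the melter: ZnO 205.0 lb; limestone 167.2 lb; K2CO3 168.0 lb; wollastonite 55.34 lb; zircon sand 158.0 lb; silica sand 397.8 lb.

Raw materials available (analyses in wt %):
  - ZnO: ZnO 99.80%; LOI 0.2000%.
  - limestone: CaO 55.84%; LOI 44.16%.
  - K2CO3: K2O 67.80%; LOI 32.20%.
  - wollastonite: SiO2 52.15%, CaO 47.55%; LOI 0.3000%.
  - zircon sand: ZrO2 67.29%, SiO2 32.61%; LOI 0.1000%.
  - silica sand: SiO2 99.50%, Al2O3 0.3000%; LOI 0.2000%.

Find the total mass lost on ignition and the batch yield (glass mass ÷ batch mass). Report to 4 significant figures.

LOI loss = 129.5 lb; glass = 1022 lb; yield = 88.76%

All internal work runs at full float precision from first step to last. In-progress results are displayed (rounded to 4 significant digits) as written — every reported result undergoes a single rounding. Derived quantities are re-derived in exact precision (net glass mass, totals, yield, LOI, the six compositions) from the batch weights for 1022 lb of glass as quoted within the question or the answer.
Material-by-material LOI:
  ZnO: 205.0 × 0.002000 = 0.4100 lb
  limestone: 167.2 × 0.4416 = 73.84 lb
  K2CO3: 168.0 × 0.3220 = 54.10 lb
  wollastonite: 55.34 × 0.003000 = 0.1660 lb
  zircon sand: 158.0 × 0.001000 = 0.1580 lb
  silica sand: 397.8 × 0.002000 = 0.7956 lb
Total LOI = 129.5 lb
Glass = batch − LOI = 1151 − 129.5 = 1022 lb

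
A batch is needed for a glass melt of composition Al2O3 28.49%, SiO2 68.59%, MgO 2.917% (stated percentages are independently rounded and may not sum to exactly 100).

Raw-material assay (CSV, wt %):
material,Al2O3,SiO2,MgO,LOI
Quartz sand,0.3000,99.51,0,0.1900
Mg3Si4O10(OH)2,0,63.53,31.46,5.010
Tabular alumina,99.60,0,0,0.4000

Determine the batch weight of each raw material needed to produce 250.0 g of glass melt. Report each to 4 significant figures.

Batch per 250.0 g glass melt:
  Quartz sand: 157.5 g
  Mg3Si4O10(OH)2: 23.18 g
  Tabular alumina: 71.04 g
Total batch = 251.7 g; LOI loss = 1.745 g; yield = 99.31%

Mid-chain values are displayed, rounded to four significant figures, alongside each step. The working math maintains full float precision at each step. Exactly one rounding goes into each reported value. The derived quantities, which include the three compositions, ignition loss, net glass mass, the totals, yield, are re-derived in exact precision, precisely as stated by question or answer, starting from the weights for 250.0 g of glass.
The oxide mass targets at 250.0 g glass melt:
  Al2O3: 28.49% × 250.0 = 71.22 g
  SiO2: 68.59% × 250.0 = 171.5 g
  MgO: 2.917% × 250.0 = 7.292 g
A balance pass over the oxides, on the weights just shown, relative to the basis at hand (every target is met by its sum up to rounding of the answer):
  Al2O3: 157.5·0.003000 + 71.04·0.9960 = 71.23 g (target 71.22 g)
  SiO2: 157.5·0.9951 + 23.18·0.6353 = 171.5 g (target 171.5 g)
  MgO: 23.18·0.3146 = 7.292 g (target 7.292 g)
Glass-mass bookkeeping: total batch − LOI = 250.0 g (the Σ of target masses is 250.0 g; with the basis standing at 250.0 g — deltas are rounding alone).
Batch grand total — Σ batch = 251.7 g; Σ batch·LOI gives LOI loss = 1.745 g; as yield: glass ÷ batch → 99.31%.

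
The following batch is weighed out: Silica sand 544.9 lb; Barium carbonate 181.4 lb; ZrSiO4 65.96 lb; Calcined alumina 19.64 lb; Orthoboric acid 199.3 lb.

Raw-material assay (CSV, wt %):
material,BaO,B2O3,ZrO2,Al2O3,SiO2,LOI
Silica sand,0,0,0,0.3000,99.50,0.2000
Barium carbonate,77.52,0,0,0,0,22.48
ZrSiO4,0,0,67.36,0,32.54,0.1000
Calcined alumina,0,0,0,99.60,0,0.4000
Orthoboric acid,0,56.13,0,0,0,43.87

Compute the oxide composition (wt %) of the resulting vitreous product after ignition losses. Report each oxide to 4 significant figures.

Values along the way are shown rounded to 4 significant digits in the printout; all arithmetic carries exact precision in all steps. Exactly one rounding lands on every reported number; all derived quantities, which include net glass mass, totals, five oxide percentages, ignition loss, yield, are carried at full float precision, exactly as shown in the problem or answer text, starting from the weights at 881.8 lb of glass.
Per-oxide mass from batch:
  BaO: 181.4·0.7752 = 140.6 lb
  B2O3: 199.3·0.5613 = 111.9 lb
  ZrO2: 65.96·0.6736 = 44.43 lb
  Al2O3: 544.9·0.003000 + 19.64·0.9960 = 21.20 lb
  SiO2: 544.9·0.9950 + 65.96·0.3254 = 563.6 lb
LOI: 544.9·0.002000 + 181.4·0.2248 + 65.96·0.001000 + 19.64·0.004000 + 199.3·0.4387 = 129.4 lb
The glass mass, total less LOI, = 1011 − 129.4 = 881.8 lb (the oxide masses sum to this)
oxide / glass × 100 gives the wt %

Glass mass = 881.8 lb (batch 1011 − LOI 129.4).
Composition: BaO 15.95%, B2O3 12.69%, ZrO2 5.039%, Al2O3 2.404%, SiO2 63.92%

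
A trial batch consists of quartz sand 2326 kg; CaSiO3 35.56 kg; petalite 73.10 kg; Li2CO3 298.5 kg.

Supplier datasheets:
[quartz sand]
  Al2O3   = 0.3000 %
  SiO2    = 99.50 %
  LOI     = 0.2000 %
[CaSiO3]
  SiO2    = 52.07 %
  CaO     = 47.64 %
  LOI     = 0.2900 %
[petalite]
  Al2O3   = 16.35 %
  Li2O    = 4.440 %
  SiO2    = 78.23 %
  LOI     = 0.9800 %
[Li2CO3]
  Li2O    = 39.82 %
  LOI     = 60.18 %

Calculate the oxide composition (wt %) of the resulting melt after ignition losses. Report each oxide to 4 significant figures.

In-progress results are printed, rounded to four significant digits, as written. The whole derivation carries full precision throughout — each reported number is rounded exactly once. Derived quantities are carried from the weighed amounts on 2548 kg of glass at full precision (the four compositions, yield, LOI, totals, net glass mass), precisely as stated by question or answer.
Oxide-by-oxide delivered mass:
  Al2O3: 2326·0.003000 + 73.10·0.1635 = 18.93 kg
  Li2O: 73.10·0.04440 + 298.5·0.3982 = 122.1 kg
  SiO2: 2326·0.9950 + 35.56·0.5207 + 73.10·0.7823 = 2390 kg
  CaO: 35.56·0.4764 = 16.94 kg
LOI: 2326·0.002000 + 35.56·0.002900 + 73.10·0.009800 + 298.5·0.6018 = 185.1 kg
Glass mass = batch − LOI = 2733 − 185.1 = 2548 kg (matching Σ of the oxides)
each wt % is 100 × oxide ÷ glass

Glass mass = 2548 kg (batch 2733 − LOI 185.1).
Composition: Al2O3 0.7429%, Li2O 4.792%, SiO2 93.80%, CaO 0.6649%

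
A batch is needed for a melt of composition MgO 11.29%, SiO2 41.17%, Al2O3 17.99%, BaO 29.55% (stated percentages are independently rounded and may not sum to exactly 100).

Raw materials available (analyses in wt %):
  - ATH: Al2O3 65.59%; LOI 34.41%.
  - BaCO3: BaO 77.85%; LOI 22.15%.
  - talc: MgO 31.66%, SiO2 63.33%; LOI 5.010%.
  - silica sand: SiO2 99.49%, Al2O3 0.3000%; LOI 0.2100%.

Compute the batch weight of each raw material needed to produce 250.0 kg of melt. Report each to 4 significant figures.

Working values are shown, rounded to 4 significant figures, in the working — all arithmetic maintains full precision all the way through; a single rounding produces every reported result — derived quantities are computed in exact precision (the totals, the four compositions, the yield, LOI, glass mass) using the weight values on 250.0 kg of glass, as given in the problem or answer text.
Per-oxide target masses for 250.0 kg melt:
  MgO: 11.29% × 250.0 = 28.22 kg
  SiO2: 41.17% × 250.0 = 102.9 kg
  Al2O3: 17.99% × 250.0 = 44.98 kg
  BaO: 29.55% × 250.0 = 73.88 kg
Sums-versus-targets review with the batch weights as given, against the basis in use (oxide sums agree with the targets up to rounding of the answer):
  MgO: 89.15·0.3166 = 28.22 kg (target 28.22 kg)
  SiO2: 89.15·0.6333 + 46.70·0.9949 = 102.9 kg (target 102.9 kg)
  Al2O3: 68.36·0.6559 + 46.70·0.003000 = 44.98 kg (target 44.98 kg)
  BaO: 94.89·0.7785 = 73.87 kg (target 73.88 kg)
Glass-mass bookkeeping: Σ batch − LOI loss = 250.0 kg (per-oxide target masses sum to 250.0 kg; against the stated basis, 250.0 kg — rounding explains the deltas).
Batch grand total — Σ batch = 299.1 kg; LOI loss = Σ batch·LOI = 49.11 kg; the yield ratio, glass ÷ batch: 83.58%.

Batch per 250.0 kg melt:
  ATH: 68.36 kg
  BaCO3: 94.89 kg
  talc: 89.15 kg
  silica sand: 46.70 kg
Total batch = 299.1 kg; LOI loss = 49.11 kg; yield = 83.58%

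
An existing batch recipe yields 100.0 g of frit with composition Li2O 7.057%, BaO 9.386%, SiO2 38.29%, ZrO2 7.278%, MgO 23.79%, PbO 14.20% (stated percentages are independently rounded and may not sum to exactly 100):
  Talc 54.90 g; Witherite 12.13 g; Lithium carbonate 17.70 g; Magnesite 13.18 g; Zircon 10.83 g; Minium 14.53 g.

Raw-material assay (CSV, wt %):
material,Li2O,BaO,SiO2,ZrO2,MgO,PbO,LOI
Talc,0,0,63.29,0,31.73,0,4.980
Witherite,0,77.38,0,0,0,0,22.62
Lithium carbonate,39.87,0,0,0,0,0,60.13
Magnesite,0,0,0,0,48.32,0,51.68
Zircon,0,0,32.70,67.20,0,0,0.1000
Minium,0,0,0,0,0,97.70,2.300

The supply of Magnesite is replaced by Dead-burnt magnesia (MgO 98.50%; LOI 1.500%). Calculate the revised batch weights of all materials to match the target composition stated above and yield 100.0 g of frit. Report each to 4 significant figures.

In-progress results appear rounded to four significant digits between the steps — full float precision is carried from start to finish; each reported value undergoes a single rounding. The derived quantities (the totals, net glass mass, the yield, six oxide percentages, LOI) are computed in full float precision using the weight values per 100.0 g of glass, precisely as stated by the problem or the answer.
Target masses of each oxide per 100.0 g frit:
  Li2O: 7.057% × 100.0 = 7.057 g
  BaO: 9.386% × 100.0 = 9.386 g
  SiO2: 38.29% × 100.0 = 38.29 g
  ZrO2: 7.278% × 100.0 = 7.278 g
  MgO: 23.79% × 100.0 = 23.79 g
  PbO: 14.20% × 100.0 = 14.20 g
Sums-versus-targets review using the reported weights, per the basis as stated (sums match the target masses exact up to rounding of places):
  Li2O: 17.70·0.3987 = 7.057 g (target 7.057 g)
  BaO: 12.13·0.7738 = 9.386 g (target 9.386 g)
  SiO2: 54.90·0.6329 + 10.83·0.3270 = 38.29 g (target 38.29 g)
  ZrO2: 10.83·0.6720 = 7.278 g (target 7.278 g)
  MgO: 54.90·0.3173 + 6.466·0.9850 = 23.79 g (target 23.79 g)
  PbO: 14.53·0.9770 = 14.20 g (target 14.20 g)
The glass-mass cross-check: batch total minus LOI = 99.99 g (the targets, summed, come to 100.0 g; basis as stated: 100.0 g — a pure rounding effect).
Adding the batch up: Σ batch = 116.6 g; loss to ignition Σ batch·LOI = 16.56 g; as yield: glass ÷ batch → 85.79%.

Revised batch per 100.0 g frit:
  Talc: 54.90 g
  Witherite: 12.13 g
  Lithium carbonate: 17.70 g
  Dead-burnt magnesia: 6.466 g
  Zircon: 10.83 g
  Minium: 14.53 g
Total batch = 116.6 g; LOI loss = 16.56 g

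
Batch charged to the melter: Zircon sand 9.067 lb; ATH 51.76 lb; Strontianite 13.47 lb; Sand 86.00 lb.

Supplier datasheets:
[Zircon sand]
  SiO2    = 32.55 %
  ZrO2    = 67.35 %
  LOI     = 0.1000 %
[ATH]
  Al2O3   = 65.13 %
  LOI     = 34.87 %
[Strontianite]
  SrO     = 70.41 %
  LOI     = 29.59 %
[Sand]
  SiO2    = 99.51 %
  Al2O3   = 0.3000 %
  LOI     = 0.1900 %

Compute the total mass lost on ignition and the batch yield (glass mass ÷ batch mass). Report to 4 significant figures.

In-progress results are displayed, rounded to four significant figures, on the page — all internal work carries full float precision in every operation; each reported figure takes exactly one rounding — derived quantities (the four compositions, the totals, glass mass, yield, ignition loss) are re-derived at full float precision from the weighed amounts on 138.1 lb of glass, as they appear in the question or the answer.
Loss on ignition, line by line:
  Zircon sand: 9.067 × 0.001000 = 0.009067 lb
  ATH: 51.76 × 0.3487 = 18.05 lb
  Strontianite: 13.47 × 0.2959 = 3.986 lb
  Sand: 86.00 × 0.001900 = 0.1634 lb
Total LOI = 22.21 lb
Glass = batch − LOI = 160.3 − 22.21 = 138.1 lb

LOI loss = 22.21 lb; glass = 138.1 lb; yield = 86.15%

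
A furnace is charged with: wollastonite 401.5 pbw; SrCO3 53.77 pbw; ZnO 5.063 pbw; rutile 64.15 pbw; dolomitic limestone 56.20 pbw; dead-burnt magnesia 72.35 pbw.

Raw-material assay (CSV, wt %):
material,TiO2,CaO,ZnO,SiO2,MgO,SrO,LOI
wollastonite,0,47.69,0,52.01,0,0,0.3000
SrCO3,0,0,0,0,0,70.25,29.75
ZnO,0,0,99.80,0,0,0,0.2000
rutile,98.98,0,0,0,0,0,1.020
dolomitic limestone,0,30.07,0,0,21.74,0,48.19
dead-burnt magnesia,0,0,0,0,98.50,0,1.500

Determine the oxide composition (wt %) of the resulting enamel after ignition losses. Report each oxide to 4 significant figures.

The working math maintains full precision at every stage — intermediates are printed, with 4-significant-digit rounding, as written; a single rounding produces every reported value; derived quantities (totals, the six compositions, net glass mass, LOI, the yield) are computed from the batch weights on 607.0 pbw of glass at exact precision, exactly as printed in the problem or the answer.
Per-oxide mass from batch:
  TiO2: 64.15·0.9898 = 63.50 pbw
  CaO: 401.5·0.4769 + 56.20·0.3007 = 208.4 pbw
  ZnO: 5.063·0.9980 = 5.053 pbw
  SiO2: 401.5·0.5201 = 208.8 pbw
  MgO: 56.20·0.2174 + 72.35·0.9850 = 83.48 pbw
  SrO: 53.77·0.7025 = 37.77 pbw
LOI: 401.5·0.003000 + 53.77·0.2975 + 5.063·0.002000 + 64.15·0.01020 + 56.20·0.4819 + 72.35·0.01500 = 46.03 pbw
batch − LOI leaves glass = 653.0 − 46.03 = 607.0 pbw (= the summed oxide contributions)
each wt % is 100 × oxide ÷ glass

Glass mass = 607.0 pbw (batch 653.0 − LOI 46.03).
Composition: TiO2 10.46%, CaO 34.33%, ZnO 0.8324%, SiO2 34.40%, MgO 13.75%, SrO 6.223%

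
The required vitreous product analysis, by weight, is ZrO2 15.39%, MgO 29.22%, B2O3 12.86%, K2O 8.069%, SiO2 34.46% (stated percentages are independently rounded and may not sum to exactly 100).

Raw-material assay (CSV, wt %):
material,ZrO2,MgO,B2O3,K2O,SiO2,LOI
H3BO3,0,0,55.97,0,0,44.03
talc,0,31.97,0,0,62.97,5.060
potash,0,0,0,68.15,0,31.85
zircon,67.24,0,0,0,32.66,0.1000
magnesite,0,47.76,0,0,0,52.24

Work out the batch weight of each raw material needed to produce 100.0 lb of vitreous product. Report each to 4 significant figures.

Batch per 100.0 lb vitreous product:
  H3BO3: 22.98 lb
  talc: 42.85 lb
  potash: 11.84 lb
  zircon: 22.89 lb
  magnesite: 32.50 lb
Total batch = 133.1 lb; LOI loss = 33.06 lb; yield = 75.16%

In-progress results are displayed rounded off to 4 significant figures in the printout. All internal work keeps full float precision at every stage. Every reported number takes exactly one rounding. Derived quantities, which include ignition loss, yield, five oxide percentages, net glass mass, the totals, are computed at full float precision, as given in the question or the answer, from the weighed amounts at 100.0 lb of glass.
Target masses of each oxide per 100.0 lb vitreous product:
  ZrO2: 15.39% × 100.0 = 15.39 lb
  MgO: 29.22% × 100.0 = 29.22 lb
  B2O3: 12.86% × 100.0 = 12.86 lb
  K2O: 8.069% × 100.0 = 8.069 lb
  SiO2: 34.46% × 100.0 = 34.46 lb
Per-oxide balance check applying the batch weights above, at the basis given (target by target, the sums agree modulo rounding of the values):
  ZrO2: 22.89·0.6724 = 15.39 lb (target 15.39 lb)
  MgO: 42.85·0.3197 + 32.50·0.4776 = 29.22 lb (target 29.22 lb)
  B2O3: 22.98·0.5597 = 12.86 lb (target 12.86 lb)
  K2O: 11.84·0.6815 = 8.069 lb (target 8.069 lb)
  SiO2: 42.85·0.6297 + 22.89·0.3266 = 34.46 lb (target 34.46 lb)
Glass-mass sanity pass: net batch after ignition = 100.0 lb (summing oxide targets gives 100.0 lb; the stated basis being 100.0 lb — rounding explains the deltas).
Batch grand total — Σ batch = 133.1 lb; ignition loss, Σ(batch × LOI) = 33.06 lb; the yield ratio, glass ÷ batch: 75.16%.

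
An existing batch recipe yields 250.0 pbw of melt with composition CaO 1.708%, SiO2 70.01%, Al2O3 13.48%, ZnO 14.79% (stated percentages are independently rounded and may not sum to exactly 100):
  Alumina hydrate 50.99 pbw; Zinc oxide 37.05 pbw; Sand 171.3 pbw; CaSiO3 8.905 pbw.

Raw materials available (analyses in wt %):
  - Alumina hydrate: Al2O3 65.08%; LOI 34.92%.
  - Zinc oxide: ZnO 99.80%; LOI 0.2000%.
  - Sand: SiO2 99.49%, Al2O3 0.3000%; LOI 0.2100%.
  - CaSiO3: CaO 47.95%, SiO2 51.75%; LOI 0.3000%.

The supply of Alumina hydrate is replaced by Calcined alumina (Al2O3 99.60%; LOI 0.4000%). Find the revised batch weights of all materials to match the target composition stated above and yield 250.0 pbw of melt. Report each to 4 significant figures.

Revised batch per 250.0 pbw melt:
  Calcined alumina: 33.32 pbw
  Zinc oxide: 37.05 pbw
  Sand: 171.3 pbw
  CaSiO3: 8.905 pbw
Total batch = 250.6 pbw; LOI loss = 0.5938 pbw

Each numeric step holds full float precision in all steps — the intermediate values are displayed, rounded to four significant figures, in the printout; each reported result takes a single rounding — the derived quantities are rebuilt starting from the weights at 250.0 pbw of glass at full precision (the four compositions, totals, yield, glass mass, LOI) as set out in question or answer.
Target masses of each oxide per 250.0 pbw melt:
  CaO: 1.708% × 250.0 = 4.270 pbw
  SiO2: 70.01% × 250.0 = 175.0 pbw
  Al2O3: 13.48% × 250.0 = 33.70 pbw
  ZnO: 14.79% × 250.0 = 36.98 pbw
Balance tally, oxide-wise, given the weights on record, against the basis in use (summed amounts equal target values exact up to rounding of places):
  CaO: 8.905·0.4795 = 4.270 pbw (target 4.270 pbw)
  SiO2: 171.3·0.9949 + 8.905·0.5175 = 175.0 pbw (target 175.0 pbw)
  Al2O3: 33.32·0.9960 + 171.3·0.003000 = 33.70 pbw (target 33.70 pbw)
  ZnO: 37.05·0.9980 = 36.98 pbw (target 36.98 pbw)
Glass mass check: total charge less LOI = 250.0 pbw (the Σ of target masses is 250.0 pbw; the stated basis being 250.0 pbw — deltas are rounding alone).
Whole-batch sum: Σ batch = 250.6 pbw; the LOI term Σ batch·LOI equals 0.5938 pbw; glass ÷ batch gives a yield of 99.76%.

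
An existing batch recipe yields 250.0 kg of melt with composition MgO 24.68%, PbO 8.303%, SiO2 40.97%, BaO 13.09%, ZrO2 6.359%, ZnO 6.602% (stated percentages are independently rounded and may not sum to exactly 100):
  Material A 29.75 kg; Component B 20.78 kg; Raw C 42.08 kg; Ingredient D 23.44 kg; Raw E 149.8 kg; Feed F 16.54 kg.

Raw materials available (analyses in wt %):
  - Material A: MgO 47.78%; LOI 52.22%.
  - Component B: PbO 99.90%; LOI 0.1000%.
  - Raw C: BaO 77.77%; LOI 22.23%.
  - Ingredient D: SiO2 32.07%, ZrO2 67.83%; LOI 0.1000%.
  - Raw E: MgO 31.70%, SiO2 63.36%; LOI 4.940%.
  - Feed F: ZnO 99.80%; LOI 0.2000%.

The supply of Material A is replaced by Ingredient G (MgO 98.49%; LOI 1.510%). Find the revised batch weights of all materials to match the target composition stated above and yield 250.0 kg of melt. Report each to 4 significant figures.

Revised batch per 250.0 kg melt:
  Ingredient G: 14.43 kg
  Component B: 20.78 kg
  Raw C: 42.08 kg
  Ingredient D: 23.44 kg
  Raw E: 149.8 kg
  Feed F: 16.54 kg
Total batch = 267.1 kg; LOI loss = 17.05 kg

Every computation carries exact precision at every stage; in-progress results appear (rounded to 4 significant digits) at each printed step — each reported result carries a single rounding. All derived quantities (ignition loss, glass mass, yield, six oxide percentages, the totals) are computed in full float precision starting from the weights per 250.0 kg of glass, as written in question or answer.
Oxide mass targets, per 250.0 kg melt:
  MgO: 24.68% × 250.0 = 61.70 kg
  PbO: 8.303% × 250.0 = 20.76 kg
  SiO2: 40.97% × 250.0 = 102.4 kg
  BaO: 13.09% × 250.0 = 32.72 kg
  ZrO2: 6.359% × 250.0 = 15.90 kg
  ZnO: 6.602% × 250.0 = 16.50 kg
Checking each oxide sum applying the batch weights above, on the stated basis (each sum matches its target mass inside rounding margins):
  MgO: 14.43·0.9849 + 149.8·0.3170 = 61.70 kg (target 61.70 kg)
  PbO: 20.78·0.9990 = 20.76 kg (target 20.76 kg)
  SiO2: 23.44·0.3207 + 149.8·0.6336 = 102.4 kg (target 102.4 kg)
  BaO: 42.08·0.7777 = 32.73 kg (target 32.72 kg)
  ZrO2: 23.44·0.6783 = 15.90 kg (target 15.90 kg)
  ZnO: 16.54·0.9980 = 16.51 kg (target 16.50 kg)
Auditing the glass mass value: the batch minus its LOI: 250.0 kg (oxide target masses add up to 250.0 kg; basis as stated: 250.0 kg — rounding explains the deltas).
Batch grand total — Σ batch = 267.1 kg; loss to ignition Σ batch·LOI = 17.05 kg; yield = glass ÷ total batch = 93.62%.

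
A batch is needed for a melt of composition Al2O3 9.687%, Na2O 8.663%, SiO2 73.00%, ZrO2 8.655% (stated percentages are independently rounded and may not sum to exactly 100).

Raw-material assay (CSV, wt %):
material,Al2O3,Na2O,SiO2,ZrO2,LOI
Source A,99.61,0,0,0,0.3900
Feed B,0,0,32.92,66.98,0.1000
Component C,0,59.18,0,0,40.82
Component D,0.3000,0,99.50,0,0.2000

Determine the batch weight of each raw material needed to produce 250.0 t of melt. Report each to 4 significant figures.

Each numeric step maintains full precision from start to finish — in-progress results are shown, with 4-significant-digit rounding, alongside each step. Each reported number includes exactly one rounding; all derived quantities (totals, yield, LOI, four oxide percentages, net glass mass) are recomputed at full precision from the batch weights on 250.0 t of glass, as they appear in problem or answer.
Oxide-by-oxide targets in 250.0 t melt:
  Al2O3: 9.687% × 250.0 = 24.22 t
  Na2O: 8.663% × 250.0 = 21.66 t
  SiO2: 73.00% × 250.0 = 182.5 t
  ZrO2: 8.655% × 250.0 = 21.64 t
Per-oxide balance check per the reported batch figures, for the quoted basis mass (target by target, the sums agree net of answer rounding effects):
  Al2O3: 23.79·0.9961 + 172.7·0.003000 = 24.22 t (target 24.22 t)
  Na2O: 36.60·0.5918 = 21.66 t (target 21.66 t)
  SiO2: 32.30·0.3292 + 172.7·0.9950 = 182.5 t (target 182.5 t)
  ZrO2: 32.30·0.6698 = 21.63 t (target 21.64 t)
Glass mass check: Σ batch − LOI loss = 250.0 t (oxide target masses add up to 250.0 t; with the basis standing at 250.0 t — a pure rounding effect).
Summing the batch: Σ batch = 265.4 t; LOI removed, Σ of batch·LOI: 15.41 t; yield: glass divided by total = 94.19%.

Batch per 250.0 t melt:
  Source A: 23.79 t
  Feed B: 32.30 t
  Component C: 36.60 t
  Component D: 172.7 t
Total batch = 265.4 t; LOI loss = 15.41 t; yield = 94.19%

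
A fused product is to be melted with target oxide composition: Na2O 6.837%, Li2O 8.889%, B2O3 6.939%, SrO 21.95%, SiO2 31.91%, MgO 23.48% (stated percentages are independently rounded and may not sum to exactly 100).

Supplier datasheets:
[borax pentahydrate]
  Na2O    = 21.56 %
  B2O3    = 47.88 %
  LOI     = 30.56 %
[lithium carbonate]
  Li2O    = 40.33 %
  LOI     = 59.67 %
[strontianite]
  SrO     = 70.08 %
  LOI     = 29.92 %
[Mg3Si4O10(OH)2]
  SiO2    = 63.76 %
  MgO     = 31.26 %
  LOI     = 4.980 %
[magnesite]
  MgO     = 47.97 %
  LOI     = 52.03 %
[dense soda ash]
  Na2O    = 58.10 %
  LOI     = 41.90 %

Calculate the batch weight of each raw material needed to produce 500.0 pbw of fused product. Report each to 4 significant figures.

Batch per 500.0 pbw fused product:
  borax pentahydrate: 72.46 pbw
  lithium carbonate: 110.2 pbw
  strontianite: 156.6 pbw
  Mg3Si4O10(OH)2: 250.2 pbw
  magnesite: 81.67 pbw
  dense soda ash: 31.95 pbw
Total batch = 703.1 pbw; LOI loss = 203.1 pbw; yield = 71.11%

In-progress results are printed rounded off to 4 significant digits on the page. The whole derivation runs at exact precision end to end — each reported value is rounded exactly once. The derived quantities, which include totals, glass mass, yield, six oxide percentages, LOI, are re-derived in exact precision, exactly as printed in either problem or answer, from the weighed amounts for 500.0 pbw of glass.
Target masses of each oxide per 500.0 pbw fused product:
  Na2O: 6.837% × 500.0 = 34.18 pbw
  Li2O: 8.889% × 500.0 = 44.44 pbw
  B2O3: 6.939% × 500.0 = 34.70 pbw
  SrO: 21.95% × 500.0 = 109.8 pbw
  SiO2: 31.91% × 500.0 = 159.6 pbw
  MgO: 23.48% × 500.0 = 117.4 pbw
A balance pass over the oxides, using the reported weights, for the quoted basis mass (each sum matches its target mass given rounding of the digits):
  Na2O: 72.46·0.2156 + 31.95·0.5810 = 34.19 pbw (target 34.18 pbw)
  Li2O: 110.2·0.4033 = 44.44 pbw (target 44.44 pbw)
  B2O3: 72.46·0.4788 = 34.69 pbw (target 34.70 pbw)
  SrO: 156.6·0.7008 = 109.7 pbw (target 109.8 pbw)
  SiO2: 250.2·0.6376 = 159.5 pbw (target 159.6 pbw)
  MgO: 250.2·0.3126 + 81.67·0.4797 = 117.4 pbw (target 117.4 pbw)
Consistency of the glass mass: whole batch net of LOI = 500.0 pbw (the targets, summed, come to 500.0 pbw; stated basis 500.0 pbw — deltas are rounding alone).
Batch total: Σ batch = 703.1 pbw; LOI loss = Σ batch·LOI = 203.1 pbw; glass ÷ batch gives a yield of 71.11%.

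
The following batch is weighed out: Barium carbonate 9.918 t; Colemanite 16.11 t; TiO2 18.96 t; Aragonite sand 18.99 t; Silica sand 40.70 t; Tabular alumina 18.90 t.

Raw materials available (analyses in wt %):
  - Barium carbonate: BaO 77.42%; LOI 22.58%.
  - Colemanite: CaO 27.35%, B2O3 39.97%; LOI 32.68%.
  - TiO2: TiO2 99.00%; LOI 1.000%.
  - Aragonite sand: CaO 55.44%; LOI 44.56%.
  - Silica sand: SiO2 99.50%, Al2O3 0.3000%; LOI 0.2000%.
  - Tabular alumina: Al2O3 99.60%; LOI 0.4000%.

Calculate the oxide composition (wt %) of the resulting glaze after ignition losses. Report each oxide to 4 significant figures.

Each numeric step holds exact precision at all times; values along the way are shown, with 4-significant-figure rounding, in the printout — exactly one rounding goes into every reported figure. All derived quantities are recomputed from the batch weights for 107.3 t of glass in full float precision (the yield, ignition loss, glass mass, the six compositions, the totals) exactly as shown in the problem or answer text.
Oxide-by-oxide delivered mass:
  CaO: 16.11·0.2735 + 18.99·0.5544 = 14.93 t
  SiO2: 40.70·0.9950 = 40.50 t
  Al2O3: 40.70·0.003000 + 18.90·0.9960 = 18.95 t
  B2O3: 16.11·0.3997 = 6.439 t
  BaO: 9.918·0.7742 = 7.679 t
  TiO2: 18.96·0.9900 = 18.77 t
LOI: 9.918·0.2258 + 16.11·0.3268 + 18.96·0.01000 + 18.99·0.4456 + 40.70·0.002000 + 18.90·0.004000 = 16.31 t
Glass mass = batch − LOI = 123.6 − 16.31 = 107.3 t (equal to the oxide-mass sum)
wt % = 100 × oxide mass / glass mass

Glass mass = 107.3 t (batch 123.6 − LOI 16.31).
Composition: CaO 13.92%, SiO2 37.75%, Al2O3 17.66%, B2O3 6.003%, BaO 7.158%, TiO2 17.50%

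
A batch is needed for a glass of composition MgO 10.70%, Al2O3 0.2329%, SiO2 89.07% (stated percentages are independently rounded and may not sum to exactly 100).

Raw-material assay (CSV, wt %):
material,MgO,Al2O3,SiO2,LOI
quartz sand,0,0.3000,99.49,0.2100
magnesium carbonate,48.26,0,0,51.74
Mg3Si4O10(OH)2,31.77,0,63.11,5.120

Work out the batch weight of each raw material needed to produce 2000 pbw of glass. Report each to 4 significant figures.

All arithmetic maintains exact precision at all times; working values are printed rounded to 4 significant figures in the working; every reported result is rounded just once; all derived quantities are re-derived from the batch weights per 2000 pbw of glass in full precision (yield, totals, three oxide percentages, glass mass, LOI) exactly as shown in the problem or the answer.
The oxide mass targets at 2000 pbw glass:
  MgO: 10.70% × 2000 = 214.0 pbw
  Al2O3: 0.2329% × 2000 = 4.658 pbw
  SiO2: 89.07% × 2000 = 1781 pbw
Checking each oxide sum using the reported weights, per the basis as stated (target by target, the sums agree inside rounding margins):
  MgO: 196.6·0.4826 + 375.0·0.3177 = 214.0 pbw (target 214.0 pbw)
  Al2O3: 1553·0.003000 = 4.659 pbw (target 4.658 pbw)
  SiO2: 1553·0.9949 + 375.0·0.6311 = 1782 pbw (target 1781 pbw)
Consistency of the glass mass: the batch minus its LOI: 2000 pbw (summing oxide targets gives 2000 pbw; against the stated basis, 2000 pbw — deltas are rounding alone).
Summing the batch: Σ batch = 2125 pbw; Σ batch·LOI gives LOI loss = 124.2 pbw; yield = glass ÷ total batch = 94.16%.

Batch per 2000 pbw glass:
  quartz sand: 1553 pbw
  magnesium carbonate: 196.6 pbw
  Mg3Si4O10(OH)2: 375.0 pbw
Total batch = 2125 pbw; LOI loss = 124.2 pbw; yield = 94.16%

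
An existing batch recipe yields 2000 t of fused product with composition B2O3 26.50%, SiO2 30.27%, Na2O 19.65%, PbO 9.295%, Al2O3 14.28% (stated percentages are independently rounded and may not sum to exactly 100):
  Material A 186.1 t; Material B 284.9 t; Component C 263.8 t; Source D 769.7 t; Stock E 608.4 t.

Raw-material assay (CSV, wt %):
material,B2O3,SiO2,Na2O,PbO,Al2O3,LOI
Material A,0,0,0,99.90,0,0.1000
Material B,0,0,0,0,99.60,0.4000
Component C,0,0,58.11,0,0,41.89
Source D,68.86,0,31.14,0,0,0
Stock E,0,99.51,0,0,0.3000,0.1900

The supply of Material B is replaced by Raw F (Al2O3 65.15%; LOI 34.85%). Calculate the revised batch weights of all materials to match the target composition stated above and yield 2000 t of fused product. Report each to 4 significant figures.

Revised batch per 2000 t fused product:
  Material A: 186.1 t
  Raw F: 435.6 t
  Component C: 263.8 t
  Source D: 769.7 t
  Stock E: 608.4 t
Total batch = 2264 t; LOI loss = 263.7 t

Rounding to 4 significant digits governs every mid-chain value as displayed — every computation maintains full float precision in all steps — every reported value sees exactly one rounding. All derived quantities, including ignition loss, totals, net glass mass, the yield, the five compositions, are rebuilt using the weight values at 2000 t of glass in full precision precisely as stated by the question or the answer.
Oxide mass targets, per 2000 t fused product:
  B2O3: 26.50% × 2000 = 530.0 t
  SiO2: 30.27% × 2000 = 605.4 t
  Na2O: 19.65% × 2000 = 393.0 t
  PbO: 9.295% × 2000 = 185.9 t
  Al2O3: 14.28% × 2000 = 285.6 t
Verifying the oxide balance per the reported batch figures, per the basis as stated (target by target, the sums agree given rounding of the digits):
  B2O3: 769.7·0.6886 = 530.0 t (target 530.0 t)
  SiO2: 608.4·0.9951 = 605.4 t (target 605.4 t)
  Na2O: 263.8·0.5811 + 769.7·0.3114 = 393.0 t (target 393.0 t)
  PbO: 186.1·0.9990 = 185.9 t (target 185.9 t)
  Al2O3: 435.6·0.6515 + 608.4·0.003000 = 285.6 t (target 285.6 t)
Glass-mass closure: batch Σ − ignition loss = 2000 t (the targets, summed, come to 2000 t; stated basis 2000 t — any gap is answer rounding).
Summing the batch: Σ batch = 2264 t; LOI loss = Σ batch·LOI = 263.7 t; glass ÷ batch gives a yield of 88.35%.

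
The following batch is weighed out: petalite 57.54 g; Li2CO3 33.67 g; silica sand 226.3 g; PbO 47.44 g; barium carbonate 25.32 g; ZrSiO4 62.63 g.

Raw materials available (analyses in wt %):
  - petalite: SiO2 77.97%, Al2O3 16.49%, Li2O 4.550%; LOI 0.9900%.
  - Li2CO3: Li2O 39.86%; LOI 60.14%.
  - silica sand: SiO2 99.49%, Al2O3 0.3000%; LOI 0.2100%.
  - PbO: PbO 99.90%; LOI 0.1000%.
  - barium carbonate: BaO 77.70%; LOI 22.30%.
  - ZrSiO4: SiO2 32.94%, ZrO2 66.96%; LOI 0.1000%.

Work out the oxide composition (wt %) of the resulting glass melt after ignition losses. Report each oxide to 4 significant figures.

Glass mass = 425.8 g (batch 452.9 − LOI 27.05).
Composition: SiO2 68.25%, ZrO2 9.848%, Al2O3 2.388%, PbO 11.13%, Li2O 3.766%, BaO 4.620%

The working math runs at full precision throughout. Mid-chain values are printed, rounded to four significant figures, in the working; every reported value includes exactly one rounding — the derived quantities (the six compositions, net glass mass, totals, ignition loss, the yield) are carried from the weighed amounts on 425.8 g of glass in exact precision as they appear in problem or answer.
Per-oxide mass from batch:
  SiO2: 57.54·0.7797 + 226.3·0.9949 + 62.63·0.3294 = 290.6 g
  ZrO2: 62.63·0.6696 = 41.94 g
  Al2O3: 57.54·0.1649 + 226.3·0.003000 = 10.17 g
  PbO: 47.44·0.9990 = 47.39 g
  Li2O: 57.54·0.04550 + 33.67·0.3986 = 16.04 g
  BaO: 25.32·0.7770 = 19.67 g
LOI: 57.54·0.009900 + 33.67·0.6014 + 226.3·0.002100 + 47.44·0.001000 + 25.32·0.2230 + 62.63·0.001000 = 27.05 g
Glass mass = batch − LOI = 452.9 − 27.05 = 425.8 g (= Σ oxide masses)
percent share: oxide ÷ glass, ×100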